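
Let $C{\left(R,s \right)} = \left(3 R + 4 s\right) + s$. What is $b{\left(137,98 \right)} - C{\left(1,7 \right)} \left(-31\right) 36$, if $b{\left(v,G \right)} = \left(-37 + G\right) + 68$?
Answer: $42537$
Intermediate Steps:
$C{\left(R,s \right)} = 3 R + 5 s$
$b{\left(v,G \right)} = 31 + G$
$b{\left(137,98 \right)} - C{\left(1,7 \right)} \left(-31\right) 36 = \left(31 + 98\right) - \left(3 \cdot 1 + 5 \cdot 7\right) \left(-31\right) 36 = 129 - \left(3 + 35\right) \left(-31\right) 36 = 129 - 38 \left(-31\right) 36 = 129 - \left(-1178\right) 36 = 129 - -42408 = 129 + 42408 = 42537$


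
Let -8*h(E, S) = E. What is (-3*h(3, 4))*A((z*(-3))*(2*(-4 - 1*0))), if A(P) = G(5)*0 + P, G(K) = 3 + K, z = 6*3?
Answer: 486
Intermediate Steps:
h(E, S) = -E/8
z = 18
A(P) = P (A(P) = (3 + 5)*0 + P = 8*0 + P = 0 + P = P)
(-3*h(3, 4))*A((z*(-3))*(2*(-4 - 1*0))) = (-(-3)*3/8)*((18*(-3))*(2*(-4 - 1*0))) = (-3*(-3/8))*(-108*(-4 + 0)) = 9*(-108*(-4))/8 = 9*(-54*(-8))/8 = (9/8)*432 = 486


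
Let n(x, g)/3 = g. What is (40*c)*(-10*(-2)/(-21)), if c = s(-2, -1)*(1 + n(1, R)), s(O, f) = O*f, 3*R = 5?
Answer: -3200/7 ≈ -457.14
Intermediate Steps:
R = 5/3 (R = (⅓)*5 = 5/3 ≈ 1.6667)
n(x, g) = 3*g
c = 12 (c = (-2*(-1))*(1 + 3*(5/3)) = 2*(1 + 5) = 2*6 = 12)
(40*c)*(-10*(-2)/(-21)) = (40*12)*(-10*(-2)/(-21)) = 480*(20*(-1/21)) = 480*(-20/21) = -3200/7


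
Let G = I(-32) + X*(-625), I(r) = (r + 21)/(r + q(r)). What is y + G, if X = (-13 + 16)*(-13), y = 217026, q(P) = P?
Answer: 15449675/64 ≈ 2.4140e+5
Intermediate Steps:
X = -39 (X = 3*(-13) = -39)
I(r) = (21 + r)/(2*r) (I(r) = (r + 21)/(r + r) = (21 + r)/((2*r)) = (21 + r)*(1/(2*r)) = (21 + r)/(2*r))
G = 1560011/64 (G = (½)*(21 - 32)/(-32) - 39*(-625) = (½)*(-1/32)*(-11) + 24375 = 11/64 + 24375 = 1560011/64 ≈ 24375.)
y + G = 217026 + 1560011/64 = 15449675/64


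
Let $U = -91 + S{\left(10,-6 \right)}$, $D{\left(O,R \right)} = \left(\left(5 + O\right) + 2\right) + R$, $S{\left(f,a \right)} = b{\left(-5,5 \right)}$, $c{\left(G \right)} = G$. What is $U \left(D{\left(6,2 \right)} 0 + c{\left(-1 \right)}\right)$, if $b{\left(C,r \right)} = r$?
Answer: $86$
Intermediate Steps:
$S{\left(f,a \right)} = 5$
$D{\left(O,R \right)} = 7 + O + R$ ($D{\left(O,R \right)} = \left(7 + O\right) + R = 7 + O + R$)
$U = -86$ ($U = -91 + 5 = -86$)
$U \left(D{\left(6,2 \right)} 0 + c{\left(-1 \right)}\right) = - 86 \left(\left(7 + 6 + 2\right) 0 - 1\right) = - 86 \left(15 \cdot 0 - 1\right) = - 86 \left(0 - 1\right) = \left(-86\right) \left(-1\right) = 86$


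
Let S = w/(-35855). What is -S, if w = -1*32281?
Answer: -32281/35855 ≈ -0.90032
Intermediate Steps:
w = -32281
S = 32281/35855 (S = -32281/(-35855) = -32281*(-1/35855) = 32281/35855 ≈ 0.90032)
-S = -1*32281/35855 = -32281/35855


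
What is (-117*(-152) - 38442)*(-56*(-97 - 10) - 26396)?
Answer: 421505832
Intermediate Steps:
(-117*(-152) - 38442)*(-56*(-97 - 10) - 26396) = (17784 - 38442)*(-56*(-107) - 26396) = -20658*(5992 - 26396) = -20658*(-20404) = 421505832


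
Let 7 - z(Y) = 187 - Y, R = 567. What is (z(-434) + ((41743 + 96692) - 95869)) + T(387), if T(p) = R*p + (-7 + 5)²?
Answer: 261385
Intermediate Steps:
T(p) = 4 + 567*p (T(p) = 567*p + (-7 + 5)² = 567*p + (-2)² = 567*p + 4 = 4 + 567*p)
z(Y) = -180 + Y (z(Y) = 7 - (187 - Y) = 7 + (-187 + Y) = -180 + Y)
(z(-434) + ((41743 + 96692) - 95869)) + T(387) = ((-180 - 434) + ((41743 + 96692) - 95869)) + (4 + 567*387) = (-614 + (138435 - 95869)) + (4 + 219429) = (-614 + 42566) + 219433 = 41952 + 219433 = 261385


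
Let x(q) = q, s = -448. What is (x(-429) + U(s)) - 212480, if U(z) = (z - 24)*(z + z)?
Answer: 210003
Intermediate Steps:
U(z) = 2*z*(-24 + z) (U(z) = (-24 + z)*(2*z) = 2*z*(-24 + z))
(x(-429) + U(s)) - 212480 = (-429 + 2*(-448)*(-24 - 448)) - 212480 = (-429 + 2*(-448)*(-472)) - 212480 = (-429 + 422912) - 212480 = 422483 - 212480 = 210003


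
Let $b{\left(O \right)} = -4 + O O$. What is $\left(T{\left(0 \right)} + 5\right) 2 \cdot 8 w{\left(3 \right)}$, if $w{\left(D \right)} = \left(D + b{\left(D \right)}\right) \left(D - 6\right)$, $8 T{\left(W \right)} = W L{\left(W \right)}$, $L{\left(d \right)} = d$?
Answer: $-1920$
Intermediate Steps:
$b{\left(O \right)} = -4 + O^{2}$
$T{\left(W \right)} = \frac{W^{2}}{8}$ ($T{\left(W \right)} = \frac{W W}{8} = \frac{W^{2}}{8}$)
$w{\left(D \right)} = \left(-6 + D\right) \left(-4 + D + D^{2}\right)$ ($w{\left(D \right)} = \left(D + \left(-4 + D^{2}\right)\right) \left(D - 6\right) = \left(-4 + D + D^{2}\right) \left(-6 + D\right) = \left(-6 + D\right) \left(-4 + D + D^{2}\right)$)
$\left(T{\left(0 \right)} + 5\right) 2 \cdot 8 w{\left(3 \right)} = \left(\frac{0^{2}}{8} + 5\right) 2 \cdot 8 \left(24 + 3^{3} - 30 - 5 \cdot 3^{2}\right) = \left(\frac{1}{8} \cdot 0 + 5\right) 2 \cdot 8 \left(24 + 27 - 30 - 45\right) = \left(0 + 5\right) 2 \cdot 8 \left(24 + 27 - 30 - 45\right) = 5 \cdot 2 \cdot 8 \left(-24\right) = 10 \cdot 8 \left(-24\right) = 80 \left(-24\right) = -1920$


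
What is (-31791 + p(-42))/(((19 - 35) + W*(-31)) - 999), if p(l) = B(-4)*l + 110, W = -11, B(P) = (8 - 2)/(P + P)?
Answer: 63299/1348 ≈ 46.958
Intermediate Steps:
B(P) = 3/P (B(P) = 6/((2*P)) = 6*(1/(2*P)) = 3/P)
p(l) = 110 - 3*l/4 (p(l) = (3/(-4))*l + 110 = (3*(-¼))*l + 110 = -3*l/4 + 110 = 110 - 3*l/4)
(-31791 + p(-42))/(((19 - 35) + W*(-31)) - 999) = (-31791 + (110 - ¾*(-42)))/(((19 - 35) - 11*(-31)) - 999) = (-31791 + (110 + 63/2))/((-16 + 341) - 999) = (-31791 + 283/2)/(325 - 999) = -63299/2/(-674) = -63299/2*(-1/674) = 63299/1348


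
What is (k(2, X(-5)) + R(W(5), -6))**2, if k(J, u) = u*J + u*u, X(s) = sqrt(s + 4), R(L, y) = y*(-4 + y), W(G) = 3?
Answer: 3477 + 236*I ≈ 3477.0 + 236.0*I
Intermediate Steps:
X(s) = sqrt(4 + s)
k(J, u) = u**2 + J*u (k(J, u) = J*u + u**2 = u**2 + J*u)
(k(2, X(-5)) + R(W(5), -6))**2 = (sqrt(4 - 5)*(2 + sqrt(4 - 5)) - 6*(-4 - 6))**2 = (sqrt(-1)*(2 + sqrt(-1)) - 6*(-10))**2 = (I*(2 + I) + 60)**2 = (60 + I*(2 + I))**2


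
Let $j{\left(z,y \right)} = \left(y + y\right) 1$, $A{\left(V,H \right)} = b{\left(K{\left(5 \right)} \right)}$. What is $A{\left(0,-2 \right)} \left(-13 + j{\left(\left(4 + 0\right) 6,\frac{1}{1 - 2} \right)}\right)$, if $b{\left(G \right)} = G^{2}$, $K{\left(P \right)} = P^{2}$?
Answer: $-9375$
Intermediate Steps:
$A{\left(V,H \right)} = 625$ ($A{\left(V,H \right)} = \left(5^{2}\right)^{2} = 25^{2} = 625$)
$j{\left(z,y \right)} = 2 y$ ($j{\left(z,y \right)} = 2 y 1 = 2 y$)
$A{\left(0,-2 \right)} \left(-13 + j{\left(\left(4 + 0\right) 6,\frac{1}{1 - 2} \right)}\right) = 625 \left(-13 + \frac{2}{1 - 2}\right) = 625 \left(-13 + \frac{2}{-1}\right) = 625 \left(-13 + 2 \left(-1\right)\right) = 625 \left(-13 - 2\right) = 625 \left(-15\right) = -9375$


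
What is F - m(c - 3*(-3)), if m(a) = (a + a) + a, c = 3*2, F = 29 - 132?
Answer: -148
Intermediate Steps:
F = -103
c = 6
m(a) = 3*a (m(a) = 2*a + a = 3*a)
F - m(c - 3*(-3)) = -103 - 3*(6 - 3*(-3)) = -103 - 3*(6 + 9) = -103 - 3*15 = -103 - 1*45 = -103 - 45 = -148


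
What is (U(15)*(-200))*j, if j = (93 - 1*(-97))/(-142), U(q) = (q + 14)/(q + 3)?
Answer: 275500/639 ≈ 431.14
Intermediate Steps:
U(q) = (14 + q)/(3 + q)
j = -95/71 (j = (93 + 97)*(-1/142) = 190*(-1/142) = -95/71 ≈ -1.3380)
(U(15)*(-200))*j = (((14 + 15)/(3 + 15))*(-200))*(-95/71) = ((29/18)*(-200))*(-95/71) = -2900/9*(-95/71) = 275500/639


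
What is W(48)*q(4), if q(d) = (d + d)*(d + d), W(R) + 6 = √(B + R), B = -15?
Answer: -384 + 64*√33 ≈ -16.348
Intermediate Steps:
W(R) = -6 + √(-15 + R)
q(d) = 4*d² (q(d) = (2*d)*(2*d) = 4*d²)
W(48)*q(4) = (-6 + √(-15 + 48))*(4*4²) = (-6 + √33)*(4*16) = (-6 + √33)*64 = -384 + 64*√33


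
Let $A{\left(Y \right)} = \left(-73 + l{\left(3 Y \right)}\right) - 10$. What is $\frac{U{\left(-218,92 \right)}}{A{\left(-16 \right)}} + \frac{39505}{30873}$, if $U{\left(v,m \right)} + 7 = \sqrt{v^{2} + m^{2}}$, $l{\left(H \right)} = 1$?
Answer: $\frac{84281}{61746} - \frac{\sqrt{13997}}{41} \approx -1.5206$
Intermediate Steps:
$U{\left(v,m \right)} = -7 + \sqrt{m^{2} + v^{2}}$ ($U{\left(v,m \right)} = -7 + \sqrt{v^{2} + m^{2}} = -7 + \sqrt{m^{2} + v^{2}}$)
$A{\left(Y \right)} = -82$ ($A{\left(Y \right)} = \left(-73 + 1\right) - 10 = -72 - 10 = -82$)
$\frac{U{\left(-218,92 \right)}}{A{\left(-16 \right)}} + \frac{39505}{30873} = \frac{-7 + \sqrt{92^{2} + \left(-218\right)^{2}}}{-82} + \frac{39505}{30873} = \left(-7 + \sqrt{8464 + 47524}\right) \left(- \frac{1}{82}\right) + 39505 \cdot \frac{1}{30873} = \left(-7 + \sqrt{55988}\right) \left(- \frac{1}{82}\right) + \frac{39505}{30873} = \left(-7 + 2 \sqrt{13997}\right) \left(- \frac{1}{82}\right) + \frac{39505}{30873} = \left(\frac{7}{82} - \frac{\sqrt{13997}}{41}\right) + \frac{39505}{30873} = \frac{84281}{61746} - \frac{\sqrt{13997}}{41}$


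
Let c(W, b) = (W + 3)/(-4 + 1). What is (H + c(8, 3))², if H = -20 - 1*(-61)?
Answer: 12544/9 ≈ 1393.8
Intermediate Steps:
c(W, b) = -1 - W/3 (c(W, b) = (3 + W)/(-3) = (3 + W)*(-⅓) = -1 - W/3)
H = 41 (H = -20 + 61 = 41)
(H + c(8, 3))² = (41 + (-1 - ⅓*8))² = (41 + (-1 - 8/3))² = (41 - 11/3)² = (112/3)² = 12544/9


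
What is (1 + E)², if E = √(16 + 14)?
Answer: (1 + √30)² ≈ 41.954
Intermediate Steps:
E = √30 ≈ 5.4772
(1 + E)² = (1 + √30)²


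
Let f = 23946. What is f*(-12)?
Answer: -287352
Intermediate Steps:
f*(-12) = 23946*(-12) = -287352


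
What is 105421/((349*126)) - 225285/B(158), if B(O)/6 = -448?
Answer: 242620339/2814336 ≈ 86.209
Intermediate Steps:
B(O) = -2688 (B(O) = 6*(-448) = -2688)
105421/((349*126)) - 225285/B(158) = 105421/((349*126)) - 225285/(-2688) = 105421/43974 - 225285*(-1/2688) = 105421*(1/43974) + 75095/896 = 105421/43974 + 75095/896 = 242620339/2814336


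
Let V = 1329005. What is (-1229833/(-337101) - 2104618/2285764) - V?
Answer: -512020273407720913/385266665082 ≈ -1.3290e+6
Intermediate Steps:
(-1229833/(-337101) - 2104618/2285764) - V = (-1229833/(-337101) - 2104618/2285764) - 1*1329005 = (-1229833*(-1/337101) - 2104618*1/2285764) - 1329005 = (1229833/337101 - 1052309/1142882) - 1329005 = 1050819582497/385266665082 - 1329005 = -512020273407720913/385266665082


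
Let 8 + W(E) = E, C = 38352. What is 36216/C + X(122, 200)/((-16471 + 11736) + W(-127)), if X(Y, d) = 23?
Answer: 1828019/1945565 ≈ 0.93958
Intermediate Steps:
W(E) = -8 + E
36216/C + X(122, 200)/((-16471 + 11736) + W(-127)) = 36216/38352 + 23/((-16471 + 11736) + (-8 - 127)) = 36216*(1/38352) + 23/(-4735 - 135) = 1509/1598 + 23/(-4870) = 1509/1598 + 23*(-1/4870) = 1509/1598 - 23/4870 = 1828019/1945565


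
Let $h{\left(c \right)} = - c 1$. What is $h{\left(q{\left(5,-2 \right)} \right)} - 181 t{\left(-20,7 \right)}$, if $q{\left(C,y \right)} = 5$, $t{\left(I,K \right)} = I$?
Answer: $3615$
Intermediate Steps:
$h{\left(c \right)} = - c$
$h{\left(q{\left(5,-2 \right)} \right)} - 181 t{\left(-20,7 \right)} = \left(-1\right) 5 - -3620 = -5 + 3620 = 3615$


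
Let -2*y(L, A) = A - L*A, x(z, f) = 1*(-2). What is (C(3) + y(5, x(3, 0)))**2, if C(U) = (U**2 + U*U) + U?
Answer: 289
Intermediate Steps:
x(z, f) = -2
y(L, A) = -A/2 + A*L/2 (y(L, A) = -(A - L*A)/2 = -(A - A*L)/2 = -A/2 + A*L/2)
C(U) = U + 2*U**2 (C(U) = (U**2 + U**2) + U = 2*U**2 + U = U + 2*U**2)
(C(3) + y(5, x(3, 0)))**2 = (3*(1 + 2*3) + (1/2)*(-2)*(-1 + 5))**2 = (3*(1 + 6) + (1/2)*(-2)*4)**2 = (3*7 - 4)**2 = (21 - 4)**2 = 17**2 = 289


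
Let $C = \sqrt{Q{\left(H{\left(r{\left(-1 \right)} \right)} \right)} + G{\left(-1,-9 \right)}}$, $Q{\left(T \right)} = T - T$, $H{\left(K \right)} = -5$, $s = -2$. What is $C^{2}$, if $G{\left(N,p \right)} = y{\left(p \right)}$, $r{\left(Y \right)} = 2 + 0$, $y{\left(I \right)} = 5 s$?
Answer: $-10$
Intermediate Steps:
$y{\left(I \right)} = -10$ ($y{\left(I \right)} = 5 \left(-2\right) = -10$)
$r{\left(Y \right)} = 2$
$Q{\left(T \right)} = 0$
$G{\left(N,p \right)} = -10$
$C = i \sqrt{10}$ ($C = \sqrt{0 - 10} = \sqrt{-10} = i \sqrt{10} \approx 3.1623 i$)
$C^{2} = \left(i \sqrt{10}\right)^{2} = -10$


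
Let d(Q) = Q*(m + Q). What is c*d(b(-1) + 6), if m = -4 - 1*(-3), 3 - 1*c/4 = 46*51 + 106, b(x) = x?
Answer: -195920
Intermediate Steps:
c = -9796 (c = 12 - 4*(46*51 + 106) = 12 - 4*(2346 + 106) = 12 - 4*2452 = 12 - 9808 = -9796)
m = -1 (m = -4 + 3 = -1)
d(Q) = Q*(-1 + Q)
c*d(b(-1) + 6) = -9796*(-1 + 6)*(-1 + (-1 + 6)) = -48980*(-1 + 5) = -48980*4 = -9796*20 = -195920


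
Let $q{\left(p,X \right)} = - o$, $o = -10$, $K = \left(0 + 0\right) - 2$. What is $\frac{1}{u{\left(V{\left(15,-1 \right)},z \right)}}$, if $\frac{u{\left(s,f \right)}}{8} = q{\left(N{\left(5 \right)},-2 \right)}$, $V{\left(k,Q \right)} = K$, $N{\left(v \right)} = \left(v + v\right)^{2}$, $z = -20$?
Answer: $\frac{1}{80} \approx 0.0125$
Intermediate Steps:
$K = -2$ ($K = 0 - 2 = -2$)
$N{\left(v \right)} = 4 v^{2}$ ($N{\left(v \right)} = \left(2 v\right)^{2} = 4 v^{2}$)
$V{\left(k,Q \right)} = -2$
$q{\left(p,X \right)} = 10$ ($q{\left(p,X \right)} = \left(-1\right) \left(-10\right) = 10$)
$u{\left(s,f \right)} = 80$ ($u{\left(s,f \right)} = 8 \cdot 10 = 80$)
$\frac{1}{u{\left(V{\left(15,-1 \right)},z \right)}} = \frac{1}{80}$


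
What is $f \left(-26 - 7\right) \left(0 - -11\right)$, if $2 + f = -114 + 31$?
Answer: $30855$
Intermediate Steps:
$f = -85$ ($f = -2 + \left(-114 + 31\right) = -2 - 83 = -85$)
$f \left(-26 - 7\right) \left(0 - -11\right) = - 85 \left(-26 - 7\right) \left(0 - -11\right) = - 85 \left(- 33 \left(0 + 11\right)\right) = - 85 \left(\left(-33\right) 11\right) = \left(-85\right) \left(-363\right) = 30855$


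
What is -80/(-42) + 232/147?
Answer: 512/147 ≈ 3.4830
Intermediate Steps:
-80/(-42) + 232/147 = -80*(-1/42) + 232*(1/147) = 40/21 + 232/147 = 512/147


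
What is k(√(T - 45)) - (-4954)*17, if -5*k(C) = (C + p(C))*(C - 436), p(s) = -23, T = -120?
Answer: 411227/5 + 459*I*√165/5 ≈ 82245.0 + 1179.2*I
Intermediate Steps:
k(C) = -(-436 + C)*(-23 + C)/5 (k(C) = -(C - 23)*(C - 436)/5 = -(-23 + C)*(-436 + C)/5 = -(-436 + C)*(-23 + C)/5)
k(√(T - 45)) - (-4954)*17 = (-10028/5 - (√(-120 - 45))²/5 + 459*√(-120 - 45)/5) - (-4954)*17 = (-10028/5 - (√(-165))²/5 + 459*√(-165)/5) - 1*(-84218) = (-10028/5 - (I*√165)²/5 + 459*(I*√165)/5) + 84218 = (-10028/5 - ⅕*(-165) + 459*I*√165/5) + 84218 = (-10028/5 + 33 + 459*I*√165/5) + 84218 = (-9863/5 + 459*I*√165/5) + 84218 = 411227/5 + 459*I*√165/5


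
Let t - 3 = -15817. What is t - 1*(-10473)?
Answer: -5341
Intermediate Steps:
t = -15814 (t = 3 - 15817 = -15814)
t - 1*(-10473) = -15814 - 1*(-10473) = -15814 + 10473 = -5341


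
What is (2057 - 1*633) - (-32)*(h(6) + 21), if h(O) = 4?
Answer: 2224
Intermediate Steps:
(2057 - 1*633) - (-32)*(h(6) + 21) = (2057 - 1*633) - (-32)*(4 + 21) = (2057 - 633) - (-32)*25 = 1424 - 1*(-800) = 1424 + 800 = 2224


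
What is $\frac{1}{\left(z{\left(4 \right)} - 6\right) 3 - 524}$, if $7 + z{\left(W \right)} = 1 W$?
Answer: $- \frac{1}{551} \approx -0.0018149$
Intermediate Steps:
$z{\left(W \right)} = -7 + W$ ($z{\left(W \right)} = -7 + 1 W = -7 + W$)
$\frac{1}{\left(z{\left(4 \right)} - 6\right) 3 - 524} = \frac{1}{\left(\left(-7 + 4\right) - 6\right) 3 - 524} = \frac{1}{\left(-3 - 6\right) 3 - 524} = \frac{1}{\left(-9\right) 3 - 524} = \frac{1}{-27 - 524} = \frac{1}{-551} = - \frac{1}{551}$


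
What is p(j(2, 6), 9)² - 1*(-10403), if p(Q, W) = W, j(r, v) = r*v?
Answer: 10484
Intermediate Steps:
p(j(2, 6), 9)² - 1*(-10403) = 9² - 1*(-10403) = 81 + 10403 = 10484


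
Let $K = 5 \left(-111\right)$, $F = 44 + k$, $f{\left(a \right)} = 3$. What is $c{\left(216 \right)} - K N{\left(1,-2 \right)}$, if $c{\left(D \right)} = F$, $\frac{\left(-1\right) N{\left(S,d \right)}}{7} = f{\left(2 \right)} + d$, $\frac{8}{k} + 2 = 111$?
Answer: $- \frac{418661}{109} \approx -3840.9$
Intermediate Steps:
$k = \frac{8}{109}$ ($k = \frac{8}{-2 + 111} = \frac{8}{109} \approx 0.073395$)
$N{\left(S,d \right)} = -21 - 7 d$ ($N{\left(S,d \right)} = - 7 \left(3 + d\right) = -21 - 7 d$)
$F = \frac{4804}{109}$ ($F = 44 + \frac{8}{109} = \frac{4804}{109} \approx 44.073$)
$c{\left(D \right)} = \frac{4804}{109}$
$K = -555$
$c{\left(216 \right)} - K N{\left(1,-2 \right)} = \frac{4804}{109} - - 555 \left(-21 - -14\right) = \frac{4804}{109} - - 555 \left(-21 + 14\right) = \frac{4804}{109} - \left(-555\right) \left(-7\right) = \frac{4804}{109} - 3885 = - \frac{418661}{109}$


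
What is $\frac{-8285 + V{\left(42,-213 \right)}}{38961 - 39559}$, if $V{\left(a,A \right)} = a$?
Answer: $\frac{8243}{598} \approx 13.784$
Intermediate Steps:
$\frac{-8285 + V{\left(42,-213 \right)}}{38961 - 39559} = \frac{-8285 + 42}{38961 - 39559} = - \frac{8243}{38961 - 39559} = - \frac{8243}{-598} = \left(-8243\right) \left(- \frac{1}{598}\right) = \frac{8243}{598}$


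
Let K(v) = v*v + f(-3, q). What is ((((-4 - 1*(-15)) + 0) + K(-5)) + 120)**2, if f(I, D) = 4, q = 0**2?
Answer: 25600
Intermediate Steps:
q = 0
K(v) = 4 + v**2 (K(v) = v*v + 4 = v**2 + 4 = 4 + v**2)
((((-4 - 1*(-15)) + 0) + K(-5)) + 120)**2 = ((((-4 - 1*(-15)) + 0) + (4 + (-5)**2)) + 120)**2 = ((((-4 + 15) + 0) + (4 + 25)) + 120)**2 = (((11 + 0) + 29) + 120)**2 = ((11 + 29) + 120)**2 = (40 + 120)**2 = 160**2 = 25600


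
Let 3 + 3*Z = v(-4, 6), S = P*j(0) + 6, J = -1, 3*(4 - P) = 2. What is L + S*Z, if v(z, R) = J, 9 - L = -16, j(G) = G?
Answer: 17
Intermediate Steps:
P = 10/3 (P = 4 - ⅓*2 = 4 - ⅔ = 10/3 ≈ 3.3333)
L = 25 (L = 9 - 1*(-16) = 9 + 16 = 25)
S = 6 (S = (10/3)*0 + 6 = 0 + 6 = 6)
v(z, R) = -1
Z = -4/3 (Z = -1 + (⅓)*(-1) = -1 - ⅓ = -4/3 ≈ -1.3333)
L + S*Z = 25 + 6*(-4/3) = 25 - 8 = 17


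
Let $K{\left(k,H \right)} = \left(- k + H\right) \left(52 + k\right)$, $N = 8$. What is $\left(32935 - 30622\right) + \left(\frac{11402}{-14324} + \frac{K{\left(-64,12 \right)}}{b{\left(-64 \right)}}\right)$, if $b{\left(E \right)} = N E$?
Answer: $\frac{265164197}{114592} \approx 2314.0$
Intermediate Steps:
$b{\left(E \right)} = 8 E$
$K{\left(k,H \right)} = \left(52 + k\right) \left(H - k\right)$ ($K{\left(k,H \right)} = \left(H - k\right) \left(52 + k\right) = \left(52 + k\right) \left(H - k\right)$)
$\left(32935 - 30622\right) + \left(\frac{11402}{-14324} + \frac{K{\left(-64,12 \right)}}{b{\left(-64 \right)}}\right) = \left(32935 - 30622\right) + \left(\frac{11402}{-14324} + \frac{- \left(-64\right)^{2} - -3328 + 52 \cdot 12 + 12 \left(-64\right)}{8 \left(-64\right)}\right) = 2313 + \left(11402 \left(- \frac{1}{14324}\right) + \frac{\left(-1\right) 4096 + 3328 + 624 - 768}{-512}\right) = 2313 - \left(\frac{5701}{7162} - \left(-4096 + 3328 + 624 - 768\right) \left(- \frac{1}{512}\right)\right) = 2313 - - \frac{112901}{114592} = 2313 + \left(- \frac{5701}{7162} + \frac{57}{32}\right) = 2313 + \frac{112901}{114592} = \frac{265164197}{114592}$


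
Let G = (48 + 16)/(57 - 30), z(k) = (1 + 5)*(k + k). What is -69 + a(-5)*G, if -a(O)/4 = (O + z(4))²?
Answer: -475207/27 ≈ -17600.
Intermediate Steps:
z(k) = 12*k (z(k) = 6*(2*k) = 12*k)
a(O) = -4*(48 + O)² (a(O) = -4*(O + 12*4)² = -4*(O + 48)² = -4*(48 + O)²)
G = 64/27 ≈ 2.3704
-69 + a(-5)*G = -69 - 4*(48 - 5)²*(64/27) = -69 - 4*43²*(64/27) = -69 - 4*1849*(64/27) = -69 - 7396*64/27 = -69 - 473344/27 = -475207/27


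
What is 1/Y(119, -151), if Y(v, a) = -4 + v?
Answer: 1/115 ≈ 0.0086956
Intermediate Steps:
1/Y(119, -151) = 1/(-4 + 119) = 1/115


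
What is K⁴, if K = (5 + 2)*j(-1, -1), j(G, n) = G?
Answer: 2401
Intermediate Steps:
K = -7 (K = (5 + 2)*(-1) = 7*(-1) = -7)
K⁴ = (-7)⁴ = 2401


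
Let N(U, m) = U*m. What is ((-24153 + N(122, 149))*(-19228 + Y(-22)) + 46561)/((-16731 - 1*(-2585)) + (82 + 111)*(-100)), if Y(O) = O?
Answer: -115065311/33446 ≈ -3440.3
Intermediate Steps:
((-24153 + N(122, 149))*(-19228 + Y(-22)) + 46561)/((-16731 - 1*(-2585)) + (82 + 111)*(-100)) = ((-24153 + 122*149)*(-19228 - 22) + 46561)/((-16731 - 1*(-2585)) + (82 + 111)*(-100)) = ((-24153 + 18178)*(-19250) + 46561)/((-16731 + 2585) + 193*(-100)) = (-5975*(-19250) + 46561)/(-14146 - 19300) = (115018750 + 46561)/(-33446) = 115065311*(-1/33446) = -115065311/33446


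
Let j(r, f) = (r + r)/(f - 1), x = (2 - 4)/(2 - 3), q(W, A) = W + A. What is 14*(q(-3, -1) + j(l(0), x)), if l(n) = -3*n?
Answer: -56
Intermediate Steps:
q(W, A) = A + W
x = 2 (x = -2/(-1) = -2*(-1) = 2)
j(r, f) = 2*r/(-1 + f) (j(r, f) = (2*r)/(-1 + f) = 2*r/(-1 + f))
14*(q(-3, -1) + j(l(0), x)) = 14*((-1 - 3) + 2*(-3*0)/(-1 + 2)) = 14*(-4 + 2*0/1) = 14*(-4 + 2*0*1) = 14*(-4 + 0) = 14*(-4) = -56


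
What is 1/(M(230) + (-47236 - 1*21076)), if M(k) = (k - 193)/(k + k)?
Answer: -460/31423483 ≈ -1.4639e-5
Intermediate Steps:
M(k) = (-193 + k)/(2*k) (M(k) = (-193 + k)/((2*k)) = (-193 + k)*(1/(2*k)) = (-193 + k)/(2*k))
1/(M(230) + (-47236 - 1*21076)) = 1/((½)*(-193 + 230)/230 + (-47236 - 1*21076)) = 1/((½)*(1/230)*37 + (-47236 - 21076)) = 1/(37/460 - 68312) = 1/(-31423483/460) = -460/31423483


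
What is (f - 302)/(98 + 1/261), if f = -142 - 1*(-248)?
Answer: -51156/25579 ≈ -1.9999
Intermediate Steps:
f = 106 (f = -142 + 248 = 106)
(f - 302)/(98 + 1/261) = (106 - 302)/(98 + 1/261) = -196/(98 + 1/261) = -196/25579/261 = -196*261/25579 = -51156/25579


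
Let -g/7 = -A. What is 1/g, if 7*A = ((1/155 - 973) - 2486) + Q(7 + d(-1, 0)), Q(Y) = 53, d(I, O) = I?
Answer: -155/527929 ≈ -0.00029360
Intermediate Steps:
A = -527929/1085 (A = (((1/155 - 973) - 2486) + 53)/7 = ((-150814/155 - 2486) + 53)/7 = (-536144/155 + 53)/7 = (⅐)*(-527929/155) = -527929/1085 ≈ -486.57)
g = -527929/155 (g = -(-7)*(-527929)/1085 = -7*527929/1085 = -527929/155 ≈ -3406.0)
1/g = 1/(-527929/155) = -155/527929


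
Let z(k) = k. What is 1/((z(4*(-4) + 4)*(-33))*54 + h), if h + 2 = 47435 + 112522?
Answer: 1/181339 ≈ 5.5145e-6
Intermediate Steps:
h = 159955 (h = -2 + (47435 + 112522) = -2 + 159957 = 159955)
1/((z(4*(-4) + 4)*(-33))*54 + h) = 1/(((4*(-4) + 4)*(-33))*54 + 159955) = 1/(((-16 + 4)*(-33))*54 + 159955) = 1/(-12*(-33)*54 + 159955) = 1/(396*54 + 159955) = 1/(21384 + 159955) = 1/181339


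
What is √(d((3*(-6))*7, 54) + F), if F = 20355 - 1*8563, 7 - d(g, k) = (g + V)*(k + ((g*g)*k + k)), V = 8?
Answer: 9*√1249215 ≈ 10059.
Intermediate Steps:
d(g, k) = 7 - (8 + g)*(2*k + k*g²) (d(g, k) = 7 - (g + 8)*(k + ((g*g)*k + k)) = 7 - (8 + g)*(k + (g²*k + k)) = 7 - (8 + g)*(k + (k*g² + k)) = 7 - (8 + g)*(k + (k + k*g²)) = 7 - (8 + g)*(2*k + k*g²))
F = 11792 (F = 20355 - 8563 = 11792)
√(d((3*(-6))*7, 54) + F) = √((7 - 16*54 - 1*54*((3*(-6))*7)³ - 8*54*((3*(-6))*7)² - 2*(3*(-6))*7*54) + 11792) = √((7 - 864 - 1*54*(-18*7)³ - 8*54*(-18*7)² - 2*(-18*7)*54) + 11792) = √((7 - 864 - 1*54*(-126)³ - 8*54*(-126)² - 2*(-126)*54) + 11792) = √((7 - 864 - 1*54*(-2000376) - 8*54*15876 + 13608) + 11792) = √((7 - 864 + 108020304 - 6858432 + 13608) + 11792) = √(101174623 + 11792) = √101186415 = 9*√1249215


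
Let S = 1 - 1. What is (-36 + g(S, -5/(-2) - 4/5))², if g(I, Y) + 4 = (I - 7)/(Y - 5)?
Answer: 1562500/1089 ≈ 1434.8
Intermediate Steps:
S = 0
g(I, Y) = -4 + (-7 + I)/(-5 + Y) (g(I, Y) = -4 + (I - 7)/(Y - 5) = -4 + (-7 + I)/(-5 + Y))
(-36 + g(S, -5/(-2) - 4/5))² = (-36 + (13 + 0 - 4*(-5/(-2) - 4/5))/(-5 + (-5/(-2) - 4/5)))² = (-36 + (13 + 0 - 4*(-5*(-½) - 4*⅕))/(-5 + (-5*(-½) - 4*⅕)))² = (-36 + (13 + 0 - 4*(5/2 - ⅘))/(-5 + (5/2 - ⅘)))² = (-36 + (13 + 0 - 4*17/10)/(-5 + 17/10))² = (-36 + (13 + 0 - 34/5)/(-33/10))² = (-36 - 10/33*31/5)² = (-36 - 62/33)² = (-1250/33)² = 1562500/1089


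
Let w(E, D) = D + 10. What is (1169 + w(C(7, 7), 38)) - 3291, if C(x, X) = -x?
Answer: -2074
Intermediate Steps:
w(E, D) = 10 + D
(1169 + w(C(7, 7), 38)) - 3291 = (1169 + (10 + 38)) - 3291 = (1169 + 48) - 3291 = 1217 - 3291 = -2074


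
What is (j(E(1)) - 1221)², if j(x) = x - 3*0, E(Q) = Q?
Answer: 1488400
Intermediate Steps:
j(x) = x (j(x) = x + 0 = x)
(j(E(1)) - 1221)² = (1 - 1221)² = (-1220)² = 1488400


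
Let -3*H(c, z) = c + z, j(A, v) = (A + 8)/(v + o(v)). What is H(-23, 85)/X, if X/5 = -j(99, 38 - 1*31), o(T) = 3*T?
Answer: 1736/1605 ≈ 1.0816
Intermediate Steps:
j(A, v) = (8 + A)/(4*v) (j(A, v) = (A + 8)/(v + 3*v) = (8 + A)/((4*v)) = (8 + A)*(1/(4*v)) = (8 + A)/(4*v))
H(c, z) = -c/3 - z/3 (H(c, z) = -(c + z)/3 = -c/3 - z/3)
X = -535/28 (X = 5*(-(8 + 99)/(4*(38 - 1*31))) = 5*(-107/(4*(38 - 31))) = 5*(-107/(4*7)) = 5*(-1*107/28) = 5*(-107/28) = -535/28 ≈ -19.107)
H(-23, 85)/X = (-1/3*(-23) - 1/3*85)/(-535/28) = (23/3 - 85/3)*(-28/535) = -62/3*(-28/535) = 1736/1605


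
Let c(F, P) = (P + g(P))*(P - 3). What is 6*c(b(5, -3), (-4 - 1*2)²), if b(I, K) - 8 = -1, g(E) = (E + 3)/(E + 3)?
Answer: 7326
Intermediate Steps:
g(E) = 1 (g(E) = (3 + E)/(3 + E) = 1)
b(I, K) = 7 (b(I, K) = 8 - 1 = 7)
c(F, P) = (1 + P)*(-3 + P) (c(F, P) = (P + 1)*(P - 3) = (1 + P)*(-3 + P))
6*c(b(5, -3), (-4 - 1*2)²) = 6*(-3 + ((-4 - 1*2)²)² - 2*(-4 - 1*2)²) = 6*(-3 + ((-4 - 2)²)² - 2*(-4 - 2)²) = 6*(-3 + ((-6)²)² - 2*(-6)²) = 6*(-3 + 36² - 2*36) = 6*(-3 + 1296 - 72) = 6*1221 = 7326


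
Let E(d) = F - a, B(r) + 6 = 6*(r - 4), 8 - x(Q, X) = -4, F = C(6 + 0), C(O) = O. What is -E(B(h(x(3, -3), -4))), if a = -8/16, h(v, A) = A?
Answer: -13/2 ≈ -6.5000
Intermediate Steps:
F = 6 (F = 6 + 0 = 6)
x(Q, X) = 12 (x(Q, X) = 8 - 1*(-4) = 8 + 4 = 12)
B(r) = -30 + 6*r (B(r) = -6 + 6*(r - 4) = -6 + 6*(-4 + r) = -6 + (-24 + 6*r) = -30 + 6*r)
a = -½ (a = -8*1/16 = -½ ≈ -0.50000)
E(d) = 13/2 (E(d) = 6 - 1*(-½) = 6 + ½ = 13/2)
-E(B(h(x(3, -3), -4))) = -1*13/2 = -13/2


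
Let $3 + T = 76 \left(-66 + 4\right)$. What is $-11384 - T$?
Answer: $-6669$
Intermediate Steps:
$T = -4715$ ($T = -3 + 76 \left(-66 + 4\right) = -3 + 76 \left(-62\right) = -3 - 4712 = -4715$)
$-11384 - T = -11384 - -4715 = -11384 + 4715 = -6669$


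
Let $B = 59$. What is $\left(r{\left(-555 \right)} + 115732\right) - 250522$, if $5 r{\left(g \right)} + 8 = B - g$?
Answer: $- \frac{673344}{5} \approx -1.3467 \cdot 10^{5}$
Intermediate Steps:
$r{\left(g \right)} = \frac{51}{5} - \frac{g}{5}$ ($r{\left(g \right)} = - \frac{8}{5} + \frac{59 - g}{5} = - \frac{8}{5} - \left(- \frac{59}{5} + \frac{g}{5}\right) = \frac{51}{5} - \frac{g}{5}$)
$\left(r{\left(-555 \right)} + 115732\right) - 250522 = \left(\left(\frac{51}{5} - -111\right) + 115732\right) - 250522 = \left(\left(\frac{51}{5} + 111\right) + 115732\right) - 250522 = \left(\frac{606}{5} + 115732\right) - 250522 = \frac{579266}{5} - 250522 = - \frac{673344}{5}$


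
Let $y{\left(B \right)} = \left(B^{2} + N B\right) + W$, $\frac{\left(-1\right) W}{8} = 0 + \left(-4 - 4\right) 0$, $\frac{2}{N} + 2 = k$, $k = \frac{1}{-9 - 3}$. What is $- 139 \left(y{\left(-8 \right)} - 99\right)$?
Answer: $\frac{94937}{25} \approx 3797.5$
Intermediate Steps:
$k = - \frac{1}{12}$ ($k = \frac{1}{-12} = - \frac{1}{12} \approx -0.083333$)
$N = - \frac{24}{25}$ ($N = \frac{2}{-2 - \frac{1}{12}} = \frac{2}{- \frac{25}{12}} = 2 \left(- \frac{12}{25}\right) = - \frac{24}{25} \approx -0.96$)
$W = 0$ ($W = - 8 \left(0 + \left(-4 - 4\right) 0\right) = - 8 \left(0 - 0\right) = - 8 \left(0 + 0\right) = \left(-8\right) 0 = 0$)
$y{\left(B \right)} = B^{2} - \frac{24 B}{25}$ ($y{\left(B \right)} = \left(B^{2} - \frac{24 B}{25}\right) + 0 = B^{2} - \frac{24 B}{25}$)
$- 139 \left(y{\left(-8 \right)} - 99\right) = - 139 \left(\frac{1}{25} \left(-8\right) \left(-24 + 25 \left(-8\right)\right) - 99\right) = - 139 \left(\frac{1}{25} \left(-8\right) \left(-24 - 200\right) - 99\right) = - 139 \left(\frac{1}{25} \left(-8\right) \left(-224\right) - 99\right) = - 139 \left(\frac{1792}{25} - 99\right) = \left(-139\right) \left(- \frac{683}{25}\right) = \frac{94937}{25}$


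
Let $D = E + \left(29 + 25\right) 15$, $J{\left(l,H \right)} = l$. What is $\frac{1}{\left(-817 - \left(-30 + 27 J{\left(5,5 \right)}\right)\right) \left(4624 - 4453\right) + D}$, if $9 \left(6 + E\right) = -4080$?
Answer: $- \frac{3}{471934} \approx -6.3568 \cdot 10^{-6}$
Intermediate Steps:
$E = - \frac{1378}{3}$ ($E = -6 + \frac{1}{9} \left(-4080\right) = -6 - \frac{1360}{3} = - \frac{1378}{3} \approx -459.33$)
$D = \frac{1052}{3}$ ($D = - \frac{1378}{3} + \left(29 + 25\right) 15 = - \frac{1378}{3} + 54 \cdot 15 = - \frac{1378}{3} + 810 = \frac{1052}{3} \approx 350.67$)
$\frac{1}{\left(-817 - \left(-30 + 27 J{\left(5,5 \right)}\right)\right) \left(4624 - 4453\right) + D} = \frac{1}{\left(-817 + \left(30 - 135\right)\right) \left(4624 - 4453\right) + \frac{1052}{3}} = \frac{1}{\left(-817 + \left(30 - 135\right)\right) 171 + \frac{1052}{3}} = \frac{1}{\left(-817 - 105\right) 171 + \frac{1052}{3}} = \frac{1}{\left(-922\right) 171 + \frac{1052}{3}} = \frac{1}{-157662 + \frac{1052}{3}} = \frac{1}{- \frac{471934}{3}} = - \frac{3}{471934}$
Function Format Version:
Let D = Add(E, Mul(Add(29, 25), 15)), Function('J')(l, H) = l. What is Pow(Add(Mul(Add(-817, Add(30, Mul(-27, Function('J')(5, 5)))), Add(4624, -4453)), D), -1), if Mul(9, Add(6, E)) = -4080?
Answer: Rational(-3, 471934) ≈ -6.3568e-6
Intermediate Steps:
E = Rational(-1378, 3) (E = Add(-6, Mul(Rational(1, 9), -4080)) = Add(-6, Rational(-1360, 3)) = Rational(-1378, 3) ≈ -459.33)
D = Rational(1052, 3) (D = Add(Rational(-1378, 3), Mul(Add(29, 25), 15)) = Add(Rational(-1378, 3), Mul(54, 15)) = Add(Rational(-1378, 3), 810) = Rational(1052, 3) ≈ 350.67)
Pow(Add(Mul(Add(-817, Add(30, Mul(-27, Function('J')(5, 5)))), Add(4624, -4453)), D), -1) = Pow(Add(Mul(Add(-817, Add(30, Mul(-27, 5))), Add(4624, -4453)), Rational(1052, 3)), -1) = Pow(Add(Mul(Add(-817, Add(30, -135)), 171), Rational(1052, 3)), -1) = Pow(Add(Mul(Add(-817, -105), 171), Rational(1052, 3)), -1) = Pow(Add(Mul(-922, 171), Rational(1052, 3)), -1) = Pow(Add(-157662, Rational(1052, 3)), -1) = Pow(Rational(-471934, 3), -1) = Rational(-3, 471934)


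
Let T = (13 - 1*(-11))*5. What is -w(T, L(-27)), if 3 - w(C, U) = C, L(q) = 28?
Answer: 117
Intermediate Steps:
T = 120 (T = (13 + 11)*5 = 24*5 = 120)
w(C, U) = 3 - C
-w(T, L(-27)) = -(3 - 1*120) = -(3 - 120) = -1*(-117) = 117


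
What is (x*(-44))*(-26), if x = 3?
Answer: 3432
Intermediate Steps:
(x*(-44))*(-26) = (3*(-44))*(-26) = -132*(-26) = 3432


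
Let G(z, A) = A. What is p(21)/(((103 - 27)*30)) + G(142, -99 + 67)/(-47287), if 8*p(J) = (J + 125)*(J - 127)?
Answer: -182807483/215628720 ≈ -0.84779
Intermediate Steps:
p(J) = (-127 + J)*(125 + J)/8 (p(J) = ((J + 125)*(J - 127))/8 = ((125 + J)*(-127 + J))/8 = ((-127 + J)*(125 + J))/8 = (-127 + J)*(125 + J)/8)
p(21)/(((103 - 27)*30)) + G(142, -99 + 67)/(-47287) = (-15875/8 - ¼*21 + (⅛)*21²)/(((103 - 27)*30)) + (-99 + 67)/(-47287) = (-15875/8 - 21/4 + (⅛)*441)/((76*30)) - 32*(-1/47287) = (-15875/8 - 21/4 + 441/8)/2280 + 32/47287 = -3869/2*1/2280 + 32/47287 = -3869/4560 + 32/47287 = -182807483/215628720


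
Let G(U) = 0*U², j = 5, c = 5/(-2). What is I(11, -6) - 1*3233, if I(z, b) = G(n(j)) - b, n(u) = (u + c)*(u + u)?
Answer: -3227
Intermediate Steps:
c = -5/2 (c = 5*(-½) = -5/2 ≈ -2.5000)
n(u) = 2*u*(-5/2 + u) (n(u) = (u - 5/2)*(u + u) = (-5/2 + u)*(2*u) = 2*u*(-5/2 + u))
G(U) = 0
I(z, b) = -b (I(z, b) = 0 - b = -b)
I(11, -6) - 1*3233 = -1*(-6) - 1*3233 = 6 - 3233 = -3227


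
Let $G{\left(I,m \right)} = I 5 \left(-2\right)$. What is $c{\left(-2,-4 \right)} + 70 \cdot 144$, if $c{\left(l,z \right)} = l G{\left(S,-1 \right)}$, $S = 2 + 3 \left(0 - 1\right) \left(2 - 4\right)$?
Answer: $10240$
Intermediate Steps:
$S = 8$ ($S = 2 + 3 \left(\left(-1\right) \left(-2\right)\right) = 2 + 3 \cdot 2 = 2 + 6 = 8$)
$G{\left(I,m \right)} = - 10 I$ ($G{\left(I,m \right)} = 5 I \left(-2\right) = - 10 I$)
$c{\left(l,z \right)} = - 80 l$ ($c{\left(l,z \right)} = l \left(\left(-10\right) 8\right) = l \left(-80\right) = - 80 l$)
$c{\left(-2,-4 \right)} + 70 \cdot 144 = \left(-80\right) \left(-2\right) + 70 \cdot 144 = 160 + 10080 = 10240$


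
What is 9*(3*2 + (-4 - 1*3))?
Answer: -9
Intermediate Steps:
9*(3*2 + (-4 - 1*3)) = 9*(6 + (-4 - 3)) = 9*(6 - 7) = 9*(-1) = -9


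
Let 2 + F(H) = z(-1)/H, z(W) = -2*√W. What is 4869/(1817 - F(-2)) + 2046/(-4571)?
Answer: 33714298929/15124351102 + 4869*I/3308762 ≈ 2.2291 + 0.0014715*I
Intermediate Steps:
F(H) = -2 - 2*I/H (F(H) = -2 + (-2*I)/H = -2 - 2*I/H)
4869/(1817 - F(-2)) + 2046/(-4571) = 4869/(1817 - (-2 - 2*I/(-2))) + 2046/(-4571) = 4869/(1817 - (-2 - 2*I*(-½))) + 2046*(-1/4571) = 4869/(1817 - (-2 + I)) - 2046/4571 = 4869/(1817 + (2 - I)) - 2046/4571 = 4869/(1819 - I) - 2046/4571 = 4869*((1819 + I)/3308762) - 2046/4571 = 4869*(1819 + I)/3308762 - 2046/4571 = -2046/4571 + 4869*(1819 + I)/3308762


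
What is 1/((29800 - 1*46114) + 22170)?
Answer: 1/5856 ≈ 0.00017076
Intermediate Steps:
1/((29800 - 1*46114) + 22170) = 1/((29800 - 46114) + 22170) = 1/(-16314 + 22170) = 1/5856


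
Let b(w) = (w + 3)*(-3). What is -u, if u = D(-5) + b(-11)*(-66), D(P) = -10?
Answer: 1594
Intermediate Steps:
b(w) = -9 - 3*w (b(w) = (3 + w)*(-3) = -9 - 3*w)
u = -1594 (u = -10 + (-9 - 3*(-11))*(-66) = -10 + (-9 + 33)*(-66) = -10 + 24*(-66) = -10 - 1584 = -1594)
-u = -1*(-1594) = 1594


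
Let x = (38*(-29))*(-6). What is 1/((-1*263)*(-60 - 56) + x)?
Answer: 1/37120 ≈ 2.6940e-5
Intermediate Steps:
x = 6612 (x = -1102*(-6) = 6612)
1/((-1*263)*(-60 - 56) + x) = 1/((-1*263)*(-60 - 56) + 6612) = 1/(-263*(-116) + 6612) = 1/(30508 + 6612) = 1/37120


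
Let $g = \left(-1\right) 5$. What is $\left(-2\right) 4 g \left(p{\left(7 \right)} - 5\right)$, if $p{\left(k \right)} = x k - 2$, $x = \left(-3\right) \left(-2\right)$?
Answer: $1400$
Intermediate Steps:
$g = -5$
$x = 6$
$p{\left(k \right)} = -2 + 6 k$ ($p{\left(k \right)} = 6 k - 2 = -2 + 6 k$)
$\left(-2\right) 4 g \left(p{\left(7 \right)} - 5\right) = \left(-2\right) 4 \left(-5\right) \left(\left(-2 + 6 \cdot 7\right) - 5\right) = \left(-8\right) \left(-5\right) \left(\left(-2 + 42\right) - 5\right) = 40 \left(40 - 5\right) = 40 \cdot 35 = 1400$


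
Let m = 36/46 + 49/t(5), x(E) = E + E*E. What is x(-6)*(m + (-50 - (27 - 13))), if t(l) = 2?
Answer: -26715/23 ≈ -1161.5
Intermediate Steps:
x(E) = E + E²
m = 1163/46 (m = 36/46 + 49/2 = 36*(1/46) + 49*(½) = 18/23 + 49/2 = 1163/46 ≈ 25.283)
x(-6)*(m + (-50 - (27 - 13))) = (-6*(1 - 6))*(1163/46 + (-50 - (27 - 13))) = (-6*(-5))*(1163/46 + (-50 - 1*14)) = 30*(1163/46 + (-50 - 14)) = 30*(1163/46 - 64) = 30*(-1781/46) = -26715/23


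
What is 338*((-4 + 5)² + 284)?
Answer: 96330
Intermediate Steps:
338*((-4 + 5)² + 284) = 338*(1² + 284) = 338*(1 + 284) = 338*285 = 96330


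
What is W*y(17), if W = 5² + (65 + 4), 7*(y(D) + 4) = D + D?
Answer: 564/7 ≈ 80.571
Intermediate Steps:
y(D) = -4 + 2*D/7 (y(D) = -4 + (D + D)/7 = -4 + (2*D)/7 = -4 + 2*D/7)
W = 94 (W = 25 + 69 = 94)
W*y(17) = 94*(-4 + (2/7)*17) = 94*(-4 + 34/7) = 94*(6/7) = 564/7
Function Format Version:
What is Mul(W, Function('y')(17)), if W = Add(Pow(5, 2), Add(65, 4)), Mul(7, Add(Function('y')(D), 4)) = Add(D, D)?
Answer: Rational(564, 7) ≈ 80.571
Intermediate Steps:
Function('y')(D) = Add(-4, Mul(Rational(2, 7), D)) (Function('y')(D) = Add(-4, Mul(Rational(1, 7), Add(D, D))) = Add(-4, Mul(Rational(1, 7), Mul(2, D))) = Add(-4, Mul(Rational(2, 7), D)))
W = 94 (W = Add(25, 69) = 94)
Mul(W, Function('y')(17)) = Mul(94, Add(-4, Mul(Rational(2, 7), 17))) = Mul(94, Add(-4, Rational(34, 7))) = Mul(94, Rational(6, 7)) = Rational(564, 7)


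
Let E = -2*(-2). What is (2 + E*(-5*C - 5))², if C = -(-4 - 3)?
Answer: 24964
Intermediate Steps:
C = 7 (C = -1*(-7) = 7)
E = 4
(2 + E*(-5*C - 5))² = (2 + 4*(-5*7 - 5))² = (2 + 4*(-35 - 5))² = (2 + 4*(-40))² = (2 - 160)² = (-158)² = 24964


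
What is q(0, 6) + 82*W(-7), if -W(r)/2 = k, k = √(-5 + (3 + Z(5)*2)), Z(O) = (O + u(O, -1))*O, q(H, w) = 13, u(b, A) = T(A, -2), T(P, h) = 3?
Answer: 13 - 164*√78 ≈ -1435.4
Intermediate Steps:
u(b, A) = 3
Z(O) = O*(3 + O) (Z(O) = (O + 3)*O = (3 + O)*O = O*(3 + O))
k = √78 (k = √(-5 + (3 + (5*(3 + 5))*2)) = √(-5 + (3 + (5*8)*2)) = √(-5 + (3 + 40*2)) = √(-5 + (3 + 80)) = √(-5 + 83) = √78 ≈ 8.8318)
W(r) = -2*√78
q(0, 6) + 82*W(-7) = 13 + 82*(-2*√78) = 13 - 164*√78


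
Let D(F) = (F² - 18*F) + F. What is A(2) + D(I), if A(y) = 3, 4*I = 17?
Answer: -819/16 ≈ -51.188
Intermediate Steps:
I = 17/4 (I = (¼)*17 = 17/4 ≈ 4.2500)
D(F) = F² - 17*F
A(2) + D(I) = 3 + 17*(-17 + 17/4)/4 = 3 + (17/4)*(-51/4) = 3 - 867/16 = -819/16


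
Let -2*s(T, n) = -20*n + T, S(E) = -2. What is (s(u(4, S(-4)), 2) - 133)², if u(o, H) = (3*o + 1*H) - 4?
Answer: 13456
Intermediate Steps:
u(o, H) = -4 + H + 3*o (u(o, H) = (3*o + H) - 4 = (H + 3*o) - 4 = -4 + H + 3*o)
s(T, n) = 10*n - T/2 (s(T, n) = -(-20*n + T)/2 = -(T - 20*n)/2 = 10*n - T/2)
(s(u(4, S(-4)), 2) - 133)² = ((10*2 - (-4 - 2 + 3*4)/2) - 133)² = ((20 - (-4 - 2 + 12)/2) - 133)² = ((20 - ½*6) - 133)² = ((20 - 3) - 133)² = (17 - 133)² = (-116)² = 13456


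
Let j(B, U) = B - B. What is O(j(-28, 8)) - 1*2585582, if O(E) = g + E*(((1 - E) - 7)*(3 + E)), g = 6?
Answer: -2585576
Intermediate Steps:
j(B, U) = 0
O(E) = 6 + E*(-6 - E)*(3 + E) (O(E) = 6 + E*(((1 - E) - 7)*(3 + E)) = 6 + E*((-6 - E)*(3 + E)) = 6 + E*(-6 - E)*(3 + E))
O(j(-28, 8)) - 1*2585582 = (6 - 1*0**3 - 18*0 - 9*0**2) - 1*2585582 = (6 - 1*0 + 0 - 9*0) - 2585582 = (6 + 0 + 0 + 0) - 2585582 = 6 - 2585582 = -2585576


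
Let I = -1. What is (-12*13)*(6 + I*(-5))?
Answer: -1716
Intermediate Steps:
(-12*13)*(6 + I*(-5)) = (-12*13)*(6 - 1*(-5)) = -156*(6 + 5) = -156*11 = -1716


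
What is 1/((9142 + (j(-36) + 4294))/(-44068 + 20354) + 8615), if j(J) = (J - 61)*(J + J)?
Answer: 11857/102137845 ≈ 0.00011609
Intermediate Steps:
j(J) = 2*J*(-61 + J) (j(J) = (-61 + J)*(2*J) = 2*J*(-61 + J))
1/((9142 + (j(-36) + 4294))/(-44068 + 20354) + 8615) = 1/((9142 + (2*(-36)*(-61 - 36) + 4294))/(-44068 + 20354) + 8615) = 1/((9142 + (2*(-36)*(-97) + 4294))/(-23714) + 8615) = 1/((9142 + (6984 + 4294))*(-1/23714) + 8615) = 1/((9142 + 11278)*(-1/23714) + 8615) = 1/(20420*(-1/23714) + 8615) = 1/(-10210/11857 + 8615) = 1/(102137845/11857) = 11857/102137845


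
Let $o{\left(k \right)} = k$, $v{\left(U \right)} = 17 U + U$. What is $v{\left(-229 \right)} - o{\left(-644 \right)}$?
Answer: $-3478$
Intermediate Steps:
$v{\left(U \right)} = 18 U$
$v{\left(-229 \right)} - o{\left(-644 \right)} = 18 \left(-229\right) - -644 = -4122 + 644 = -3478$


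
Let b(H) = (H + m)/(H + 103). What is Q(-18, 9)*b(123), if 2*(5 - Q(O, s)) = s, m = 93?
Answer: 54/113 ≈ 0.47788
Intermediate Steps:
Q(O, s) = 5 - s/2
b(H) = (93 + H)/(103 + H) (b(H) = (H + 93)/(H + 103) = (93 + H)/(103 + H))
Q(-18, 9)*b(123) = (5 - 1/2*9)*((93 + 123)/(103 + 123)) = (5 - 9/2)*(216/226) = ((1/226)*216)/2 = (1/2)*(108/113) = 54/113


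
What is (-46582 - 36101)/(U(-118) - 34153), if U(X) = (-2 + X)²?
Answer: 82683/19753 ≈ 4.1858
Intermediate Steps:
(-46582 - 36101)/(U(-118) - 34153) = (-46582 - 36101)/((-2 - 118)² - 34153) = -82683/((-120)² - 34153) = -82683/(14400 - 34153) = -82683/(-19753) = -82683*(-1/19753) = 82683/19753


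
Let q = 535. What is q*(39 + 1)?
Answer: 21400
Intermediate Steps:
q*(39 + 1) = 535*(39 + 1) = 535*40 = 21400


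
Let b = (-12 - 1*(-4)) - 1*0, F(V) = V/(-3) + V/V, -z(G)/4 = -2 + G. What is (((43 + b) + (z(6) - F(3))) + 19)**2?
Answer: 1444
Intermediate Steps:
z(G) = 8 - 4*G (z(G) = -4*(-2 + G) = 8 - 4*G)
F(V) = 1 - V/3 (F(V) = V*(-1/3) + 1 = -V/3 + 1 = 1 - V/3)
b = -8 (b = (-12 + 4) + 0 = -8 + 0 = -8)
(((43 + b) + (z(6) - F(3))) + 19)**2 = (((43 - 8) + ((8 - 4*6) - (1 - 1/3*3))) + 19)**2 = ((35 + ((8 - 24) - (1 - 1))) + 19)**2 = ((35 + (-16 - 1*0)) + 19)**2 = ((35 + (-16 + 0)) + 19)**2 = ((35 - 16) + 19)**2 = (19 + 19)**2 = 38**2 = 1444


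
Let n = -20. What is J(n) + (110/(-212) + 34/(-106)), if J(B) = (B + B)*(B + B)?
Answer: 169511/106 ≈ 1599.2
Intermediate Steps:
J(B) = 4*B**2 (J(B) = (2*B)*(2*B) = 4*B**2)
J(n) + (110/(-212) + 34/(-106)) = 4*(-20)**2 + (110/(-212) + 34/(-106)) = 4*400 + (110*(-1/212) + 34*(-1/106)) = 1600 + (-55/106 - 17/53) = 1600 - 89/106 = 169511/106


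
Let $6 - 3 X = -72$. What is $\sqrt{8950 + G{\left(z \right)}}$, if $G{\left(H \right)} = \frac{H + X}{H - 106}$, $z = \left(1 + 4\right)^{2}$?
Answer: $\frac{\sqrt{724899}}{9} \approx 94.601$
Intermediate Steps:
$X = 26$ ($X = 2 - -24 = 2 + 24 = 26$)
$z = 25$ ($z = 5^{2} = 25$)
$G{\left(H \right)} = \frac{26 + H}{-106 + H}$ ($G{\left(H \right)} = \frac{H + 26}{H - 106} = \frac{26 + H}{-106 + H}$)
$\sqrt{8950 + G{\left(z \right)}} = \sqrt{8950 + \frac{26 + 25}{-106 + 25}} = \sqrt{8950 + \frac{1}{-81} \cdot 51} = \sqrt{8950 - \frac{17}{27}} = \sqrt{\frac{241633}{27}} = \frac{\sqrt{724899}}{9}$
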